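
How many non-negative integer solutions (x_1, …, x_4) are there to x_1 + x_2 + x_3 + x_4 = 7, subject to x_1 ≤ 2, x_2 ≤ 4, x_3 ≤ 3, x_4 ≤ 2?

26

Without the upper bounds there are C(10,3) = 120 ways to split 7 among 4 variables.
Subtract solutions that violate a single cap (substitute x_i' = x_i − (cap_i+1)): x_1 ≥ 3 gives C(7,3) = 35; x_2 ≥ 5 gives C(5,3) = 10; x_3 ≥ 4 gives C(6,3) = 20; x_4 ≥ 3 gives C(7,3) = 35. Together 100.
Add back pairs where two caps are both exceeded: 0 + 1 + 4 + 0 + 0 + 1 = 6.
By inclusion–exclusion the count is 120 − 100 + 6 = 26.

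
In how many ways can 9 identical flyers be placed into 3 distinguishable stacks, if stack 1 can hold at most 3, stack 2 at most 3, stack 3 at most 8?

Ignoring the caps, the number of non-negative solutions to x_1+…+x_3 = 9 is C(11,2) = 55.
Subtract solutions that violate a single cap (substitute x_i' = x_i − (cap_i+1)): x_1 ≥ 4 gives C(7,2) = 21; x_2 ≥ 4 gives C(7,2) = 21; x_3 ≥ 9 gives C(2,2) = 1. Together 43.
Add back pairs where two caps are both exceeded: 3 + 0 + 0 = 3.
By inclusion–exclusion the count is 55 − 43 + 3 = 15.

15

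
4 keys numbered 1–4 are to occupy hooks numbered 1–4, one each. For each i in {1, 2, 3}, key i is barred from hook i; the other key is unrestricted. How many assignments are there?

Let Aᵢ (for i ∈ {1, 2, 3}) be the placements that put key i in its forbidden hook. Any j of these fix j positions, leaving (4−j)! ways to fill the rest, and there are C(3,j) ways to pick which j.
By inclusion–exclusion, the number of valid placements is Σ_{j=0}^{3} (−1)^j C(3,j)·(4−j)!.
Computing: 24 − 18 + 6 − 1 = 11.

11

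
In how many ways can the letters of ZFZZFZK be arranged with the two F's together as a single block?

30

Treat the 2 copies of F as a single block. The multiset to arrange is then {FF, K, Z, Z, Z, Z}, 6 items in all.
That gives (6)!/(4!) = 30 arrangements.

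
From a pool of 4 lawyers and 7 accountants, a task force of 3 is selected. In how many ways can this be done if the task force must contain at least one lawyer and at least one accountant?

Total 3-person selections from all 11: C(11,3) = 165.
Selections missing a whole group: no lawyers → C(7,3) = 35; no accountants → C(4,3) = 4.
Both groups omitted at once is impossible, so 165 − 39 = 126.

126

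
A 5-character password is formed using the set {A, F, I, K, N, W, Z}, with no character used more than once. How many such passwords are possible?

Choose and order 5 of the 7 symbols: the first character has 7 options, the next 6, and so on down to 3.
That product is 7 × 6 × 5 × 4 × 3 = 2520.

2520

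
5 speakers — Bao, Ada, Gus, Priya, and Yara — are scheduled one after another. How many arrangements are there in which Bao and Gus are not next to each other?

72

Of the 5! = 120 arrangements, those with Bao and Gus adjacent number 2 × 4! = 48 (treat the pair as a block with 2 internal orders).
Complementary counting: 120 − 48 = 72.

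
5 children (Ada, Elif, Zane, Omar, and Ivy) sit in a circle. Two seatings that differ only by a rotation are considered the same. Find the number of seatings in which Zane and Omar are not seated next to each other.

All circular seatings of 5 people number (4)! = 24.
Those with Zane next to Omar: fuse the pair into one unit and seat 4 units around a circle — 2·(3)! = 12.
Subtracting, 24 − 12 = 12.

12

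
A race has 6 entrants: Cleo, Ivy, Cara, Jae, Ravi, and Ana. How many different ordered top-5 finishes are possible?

720

This is an ordered selection of 5 from 6: P(6,5).
That gives 6 × 5 × 4 × 3 × 2 = 720.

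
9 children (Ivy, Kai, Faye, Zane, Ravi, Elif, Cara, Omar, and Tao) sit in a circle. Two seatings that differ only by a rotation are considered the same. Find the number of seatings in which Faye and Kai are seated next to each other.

Glue Faye and Kai into a block (2 internal orders). Seating 8 units around a circle gives (7)! arrangements.
So 2 × (7)! = 2 × 5040 = 10080.

10080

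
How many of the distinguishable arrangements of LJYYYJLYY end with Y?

Fix Y in the last position and arrange the remaining 8 letters.
Those 8 letters have J appearing twice, L appearing twice, and Y appearing 4 times, giving (8)!/(4!·2!·2!) = 420.

420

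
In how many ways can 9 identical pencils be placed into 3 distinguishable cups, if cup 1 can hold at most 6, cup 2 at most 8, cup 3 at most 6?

42

Without the upper bounds there are C(11,2) = 55 ways to split 9 among 3 cups.
Subtract solutions that violate a single cap (substitute x_i' = x_i − (cap_i+1)): x_1 ≥ 7 gives C(4,2) = 6; x_2 ≥ 9 gives C(2,2) = 1; x_3 ≥ 7 gives C(4,2) = 6. Together 13.
No two caps can be exceeded simultaneously, so the pair terms are all 0.
By inclusion–exclusion the count is 55 − 13 + 0 = 42.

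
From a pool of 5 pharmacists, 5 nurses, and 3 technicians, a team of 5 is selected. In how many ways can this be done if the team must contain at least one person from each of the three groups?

925

Total 5-person selections from all 13: C(13,5) = 1287.
Subtract selections that omit an entire group: no pharmacists → C(8,5) = 56; no nurses → C(8,5) = 56; no technicians → C(10,5) = 252.
Add back selections omitting two groups (i.e. drawn from a single group): C(5,5) + C(5,5) + C(3,5) = 2.
By inclusion–exclusion: 1287 − 364 + 2 = 925.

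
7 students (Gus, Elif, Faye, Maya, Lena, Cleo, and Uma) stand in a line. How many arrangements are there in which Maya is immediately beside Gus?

1440

Glue Maya and Gus into one block (2 internal orders), leaving 6 units to arrange in a row.
So the count is 2·(6)! = 1440.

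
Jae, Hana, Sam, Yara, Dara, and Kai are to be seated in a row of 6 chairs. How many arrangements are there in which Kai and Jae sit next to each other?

Place the 4 others and the Kai-Jae pair as 5 objects in a line; the pair has 2 internal arrangements.
So the count is 2·(5)! = 240.

240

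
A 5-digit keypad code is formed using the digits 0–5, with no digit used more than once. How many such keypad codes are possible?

Choose and order 5 of the 6 symbols: the first digit has 6 options, the next 5, and so on down to 2.
6 × 5 × 4 × 3 × 2 = 720.

720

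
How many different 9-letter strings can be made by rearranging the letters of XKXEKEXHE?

5040

The 9 letters of XKXEKEXHE have repeats: E appearing 3 times, K appearing twice, and X appearing 3 times.
The number of distinct arrangements is 9!/(3!·3!·2!) = 362880/72 = 5040.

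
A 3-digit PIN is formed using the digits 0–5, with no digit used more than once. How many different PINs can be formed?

120

This is a permutation of 3 out of 6: P(6,3) = 6!/3!.
That product is 6 × 5 × 4 = 120.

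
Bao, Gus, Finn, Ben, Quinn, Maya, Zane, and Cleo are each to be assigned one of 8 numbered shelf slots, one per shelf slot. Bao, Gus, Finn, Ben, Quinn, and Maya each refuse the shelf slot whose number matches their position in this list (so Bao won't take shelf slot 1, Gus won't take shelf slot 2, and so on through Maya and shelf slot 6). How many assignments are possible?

Let Aᵢ (for 1 ≤ i ≤ 6) be the placements that put person i in their forbidden shelf slot. Any j of these fix j positions, leaving (8−j)! ways to fill the rest, and there are C(6,j) ways to pick which j.
By inclusion–exclusion, the number of valid placements is Σ_{j=0}^{6} (−1)^j C(6,j)·(8−j)!.
Computing: 40320 − 30240 + 10800 − 2400 + 360 − 36 + 2 = 18806.

18806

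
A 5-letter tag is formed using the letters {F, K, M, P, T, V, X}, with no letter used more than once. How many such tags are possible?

Choose and order 5 of the 7 symbols: the first letter has 7 options, the next 6, and so on down to 3.
7 × 6 × 5 × 4 × 3 = 2520.

2520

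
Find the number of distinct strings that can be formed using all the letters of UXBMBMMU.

UXBMBMMU has 8 letters with B appearing twice, M appearing 3 times, and U appearing twice.
Dividing 8! = 40320 by 3!·2!·2! = 24 for the repeated letters gives 1680.

1680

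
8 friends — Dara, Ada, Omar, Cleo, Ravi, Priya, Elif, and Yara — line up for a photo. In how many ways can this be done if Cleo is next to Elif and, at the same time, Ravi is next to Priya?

Treat {Cleo,Elif} as one block (2 orders) and {Ravi,Priya} as another (2 orders).
That leaves 6 units to arrange: 2 × 2 × 6! = 4 × 720 = 2880.

2880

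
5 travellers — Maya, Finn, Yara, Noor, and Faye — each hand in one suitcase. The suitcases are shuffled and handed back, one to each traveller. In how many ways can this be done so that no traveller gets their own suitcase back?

Let Aᵢ be the assignments in which traveller i gets their own suitcase. We want the size of the complement of A₁∪…∪A_5.
By inclusion–exclusion this is Σ_{j=0}^{5} (−1)^j C(5,j)·(5−j)!.
Computing: 120 − 120 + 60 − 20 + 5 − 1 = 44.

44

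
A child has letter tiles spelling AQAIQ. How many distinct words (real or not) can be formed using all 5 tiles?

The 5 letters of AQAIQ have repeats: A appearing twice and Q appearing twice.
So there are 5! / (2!·2!) = 30 distinguishable arrangements.

30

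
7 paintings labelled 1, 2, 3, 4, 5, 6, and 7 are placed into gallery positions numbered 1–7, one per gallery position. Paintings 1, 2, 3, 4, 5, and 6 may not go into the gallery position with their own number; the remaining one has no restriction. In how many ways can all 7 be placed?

2119

Let Aᵢ (for 1 ≤ i ≤ 6) be the placements that put painting i in its forbidden gallery position. Any j of these fix j positions, leaving (7−j)! ways to fill the rest, and there are C(6,j) ways to pick which j.
By inclusion–exclusion, the number of valid placements is Σ_{j=0}^{6} (−1)^j C(6,j)·(7−j)!.
Computing: 5040 − 4320 + 1800 − 480 + 90 − 12 + 1 = 2119.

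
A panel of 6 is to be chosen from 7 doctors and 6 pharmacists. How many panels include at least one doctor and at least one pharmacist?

1708

Total 6-person selections from all 13: C(13,6) = 1716.
Selections missing a whole group: no doctors → C(6,6) = 1; no pharmacists → C(7,6) = 7.
Both groups omitted at once is impossible, so 1716 − 8 = 1708.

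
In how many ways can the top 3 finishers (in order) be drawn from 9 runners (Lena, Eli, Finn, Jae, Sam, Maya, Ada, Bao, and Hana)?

504

There are 9 choices for 1st place, 8 for 2nd, and 7 for 3rd.
That gives 9 × 8 × 7 = 504.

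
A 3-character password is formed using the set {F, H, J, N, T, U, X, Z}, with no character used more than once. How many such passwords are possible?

Choose and order 3 of the 8 symbols: the first character has 8 options, the next 7, then 6.
8 × 7 × 6 = 336.

336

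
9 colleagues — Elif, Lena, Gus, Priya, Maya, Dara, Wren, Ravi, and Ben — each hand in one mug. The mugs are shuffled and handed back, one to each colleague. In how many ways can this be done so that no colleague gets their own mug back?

133496

This is the derangement count D_9: permutations of 9 items with no fixed point.
By inclusion–exclusion this is Σ_{j=0}^{9} (−1)^j C(9,j)·(9−j)!.
Computing: 362880 − 362880 + 181440 − 60480 + 15120 − 3024 + 504 − 72 + 9 − 1 = 133496.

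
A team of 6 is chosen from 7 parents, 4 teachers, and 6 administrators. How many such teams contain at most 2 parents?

Split by how many parents are chosen (0 through 2).
Sum: C(7,0)·C(10,6) + C(7,1)·C(10,5) + C(7,2)·C(10,4) = 210 + 1764 + 4410 = 6384.

6384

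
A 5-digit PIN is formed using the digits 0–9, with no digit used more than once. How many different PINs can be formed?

Choose and order 5 of the 10 symbols: the first digit has 10 options, the next 9, and so on down to 6.
That product is 10 × 9 × 8 × 7 × 6 = 30240.

30240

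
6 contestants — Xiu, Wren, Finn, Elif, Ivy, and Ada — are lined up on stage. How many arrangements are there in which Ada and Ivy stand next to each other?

240

Glue Ada and Ivy into one block (2 internal orders), leaving 5 units to arrange in a row.
So the count is 2·(5)! = 240.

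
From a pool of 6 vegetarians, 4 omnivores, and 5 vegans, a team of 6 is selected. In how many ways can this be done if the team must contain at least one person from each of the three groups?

Total 6-person selections from all 15: C(15,6) = 5005.
Subtract selections that omit an entire group: no vegetarians → C(9,6) = 84; no omnivores → C(11,6) = 462; no vegans → C(10,6) = 210.
Add back selections omitting two groups (i.e. drawn from a single group): C(6,6) + C(4,6) + C(5,6) = 1.
By inclusion–exclusion: 5005 − 756 + 1 = 4250.

4250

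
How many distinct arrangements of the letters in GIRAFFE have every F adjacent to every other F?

Treat the 2 copies of F as a single block. The multiset to arrange is then {FF, A, E, G, I, R}, 6 items in all.
All 6 items are distinct, so there are (6)! = 720 arrangements.

720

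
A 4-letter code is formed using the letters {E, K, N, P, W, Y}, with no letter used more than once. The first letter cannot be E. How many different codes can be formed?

The first letter has 6−1 = 5 choices (anything except E).
The remaining 3 letters are filled from the other 5 symbols without repetition: 5 × 4 × 3 = 60.
Total: 5 × 60 = 300.

300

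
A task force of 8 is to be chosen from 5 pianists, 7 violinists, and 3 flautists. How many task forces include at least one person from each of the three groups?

5894

Unrestricted: C(15,8) = 6435 ways to pick any 8 of the 15.
Selections missing a whole group: no pianists → C(10,8) = 45; no violinists → C(8,8) = 1; no flautists → C(12,8) = 495.
Add back selections omitting two groups (i.e. drawn from a single group): C(5,8) + C(7,8) + C(3,8) = 0.
By inclusion–exclusion: 6435 − 541 + 0 = 5894.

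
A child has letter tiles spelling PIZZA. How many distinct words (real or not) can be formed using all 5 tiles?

60

The 5 letters of PIZZA have repeats: Z appearing twice.
The number of distinct arrangements is 5!/(2!) = 120/2 = 60.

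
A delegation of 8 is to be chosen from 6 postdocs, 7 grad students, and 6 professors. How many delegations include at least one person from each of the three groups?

72513

Unrestricted: C(19,8) = 75582 ways to pick any 8 of the 19.
Subtract selections that omit an entire group: no postdocs → C(13,8) = 1287; no grad students → C(12,8) = 495; no professors → C(13,8) = 1287.
Add back selections omitting two groups (i.e. drawn from a single group): C(6,8) + C(7,8) + C(6,8) = 0.
By inclusion–exclusion: 75582 − 3069 + 0 = 72513.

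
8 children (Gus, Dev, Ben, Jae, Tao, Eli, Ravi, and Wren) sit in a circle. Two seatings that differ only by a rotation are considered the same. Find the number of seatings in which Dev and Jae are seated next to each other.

1440

Treat {Dev, Jae} as one unit (2 internal orders) and seat the resulting 7 units around the table: (6)! circular arrangements.
So 2 × (6)! = 2 × 720 = 1440.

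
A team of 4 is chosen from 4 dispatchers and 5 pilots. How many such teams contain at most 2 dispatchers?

Split by how many dispatchers are chosen (0 through 2).
Sum: C(4,0)·C(5,4) + C(4,1)·C(5,3) + C(4,2)·C(5,2) = 5 + 40 + 60 = 105.

105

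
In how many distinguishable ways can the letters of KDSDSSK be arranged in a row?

210

Letter multiplicities in KDSDSSK: D×2, K×2, S×3.
The number of distinct arrangements is 7!/(3!·2!·2!) = 5040/24 = 210.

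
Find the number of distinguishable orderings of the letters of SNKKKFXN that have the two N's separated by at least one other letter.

2520

There are 8!/(3!·2!) = 3360 arrangements of SNKKKFXN in total.
If the two N's are adjacent, glue them into one block, leaving 7 items to arrange: (7)!/(3!) = 840 ways.
Hence 3360 − 840 = 2520.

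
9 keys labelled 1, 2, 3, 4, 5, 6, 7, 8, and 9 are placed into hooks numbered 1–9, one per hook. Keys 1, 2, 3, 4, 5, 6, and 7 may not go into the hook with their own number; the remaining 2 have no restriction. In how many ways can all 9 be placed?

Let Aᵢ (for 1 ≤ i ≤ 7) be the placements that put key i in its forbidden hook. Any j of these fix j positions, leaving (9−j)! ways to fill the rest, and there are C(7,j) ways to pick which j.
By inclusion–exclusion, the number of valid placements is Σ_{j=0}^{7} (−1)^j C(7,j)·(9−j)!.
Computing: 362880 − 282240 + 105840 − 25200 + 4200 − 504 + 42 − 2 = 165016.

165016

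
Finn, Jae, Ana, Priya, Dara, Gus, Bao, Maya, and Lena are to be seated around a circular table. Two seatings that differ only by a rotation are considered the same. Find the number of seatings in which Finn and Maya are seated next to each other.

Glue Finn and Maya into a block (2 internal orders). Seating 8 units around a circle gives (7)! arrangements.
So 2 × (7)! = 2 × 5040 = 10080.

10080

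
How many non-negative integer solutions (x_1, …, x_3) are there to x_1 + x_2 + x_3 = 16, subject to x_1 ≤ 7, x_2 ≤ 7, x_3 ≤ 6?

Ignoring the caps, the number of non-negative solutions to x_1+…+x_3 = 16 is C(18,2) = 153.
Subtract solutions that violate a single cap (substitute x_i' = x_i − (cap_i+1)): x_1 ≥ 8 gives C(10,2) = 45; x_2 ≥ 8 gives C(10,2) = 45; x_3 ≥ 7 gives C(11,2) = 55. Together 145.
Add back pairs where two caps are both exceeded: 1 + 3 + 3 = 7.
By inclusion–exclusion the count is 153 − 145 + 7 = 15.

15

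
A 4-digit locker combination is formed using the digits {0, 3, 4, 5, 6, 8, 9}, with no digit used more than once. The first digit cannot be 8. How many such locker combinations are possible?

The first digit has 7−1 = 6 choices (anything except 8).
The remaining 3 digits are filled from the other 6 symbols without repetition: 6 × 5 × 4 = 120.
Total: 6 × 120 = 720.

720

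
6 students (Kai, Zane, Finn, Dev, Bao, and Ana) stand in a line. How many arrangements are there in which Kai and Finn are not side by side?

480

Of the 6! = 720 arrangements, those with Kai and Finn adjacent number 2 × 5! = 240 (treat the pair as a block with 2 internal orders).
Complementary counting: 720 − 240 = 480.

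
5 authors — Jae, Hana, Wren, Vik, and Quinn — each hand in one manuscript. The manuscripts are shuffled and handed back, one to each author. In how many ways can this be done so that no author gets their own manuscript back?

This is the derangement count D_5: permutations of 5 items with no fixed point.
By inclusion–exclusion this is Σ_{j=0}^{5} (−1)^j C(5,j)·(5−j)!.
Computing: 120 − 120 + 60 − 20 + 5 − 1 = 44.

44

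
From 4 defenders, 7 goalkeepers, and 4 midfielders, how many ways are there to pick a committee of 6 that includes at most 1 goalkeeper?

420

Split by how many goalkeepers are chosen (0 through 1).
Sum: C(7,0)·C(8,6) + C(7,1)·C(8,5) = 28 + 392 = 420.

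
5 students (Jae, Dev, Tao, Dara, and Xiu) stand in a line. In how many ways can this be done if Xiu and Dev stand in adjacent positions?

Glue Xiu and Dev into one block (2 internal orders), leaving 4 units to arrange in a row.
So the count is 2·(4)! = 48.

48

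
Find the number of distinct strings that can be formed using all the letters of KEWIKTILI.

30240

KEWIKTILI has 9 letters with I appearing 3 times and K appearing twice.
Dividing 9! = 362880 by 3!·2! = 12 for the repeated letters gives 30240.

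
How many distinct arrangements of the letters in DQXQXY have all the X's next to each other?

60

Treat the 2 copies of X as a single block. The multiset to arrange is then {XX, D, Q, Q, Y}, 5 items in all.
That gives (5)!/(2!) = 60 arrangements.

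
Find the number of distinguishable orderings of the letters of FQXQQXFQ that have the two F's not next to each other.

315

There are 8!/(4!·2!·2!) = 420 arrangements of FQXQQXFQ in total.
Arrangements with the F's together: treat FF as one letter, giving (7)!/(4!·2!) = 105.
Subtracting, 420 − 105 = 315 arrangements keep the F's apart.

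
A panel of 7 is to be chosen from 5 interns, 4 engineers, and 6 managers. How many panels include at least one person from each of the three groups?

Unrestricted: C(15,7) = 6435 ways to pick any 7 of the 15.
Subtract selections that omit an entire group: no interns → C(10,7) = 120; no engineers → C(11,7) = 330; no managers → C(9,7) = 36.
Add back selections omitting two groups (i.e. drawn from a single group): C(5,7) + C(4,7) + C(6,7) = 0.
By inclusion–exclusion: 6435 − 486 + 0 = 5949.

5949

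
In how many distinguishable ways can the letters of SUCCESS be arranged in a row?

Letter multiplicities in SUCCESS: C×2, E×1, S×3, U×1.
So there are 7! / (3!·2!) = 420 distinguishable arrangements.

420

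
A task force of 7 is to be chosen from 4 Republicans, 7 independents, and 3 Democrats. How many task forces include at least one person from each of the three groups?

With no constraint there are C(14,7) = 3432 possible selections.
Selections missing a whole group: no Republicans → C(10,7) = 120; no independents → C(7,7) = 1; no Democrats → C(11,7) = 330.
Add back selections omitting two groups (i.e. drawn from a single group): C(4,7) + C(7,7) + C(3,7) = 1.
By inclusion–exclusion: 3432 − 451 + 1 = 2982.

2982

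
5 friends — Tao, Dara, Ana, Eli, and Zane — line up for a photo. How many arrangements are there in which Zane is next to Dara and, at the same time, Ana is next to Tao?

Treat {Zane,Dara} as one block (2 orders) and {Ana,Tao} as another (2 orders).
That leaves 3 units to arrange: 2 × 2 × 3! = 4 × 6 = 24.

24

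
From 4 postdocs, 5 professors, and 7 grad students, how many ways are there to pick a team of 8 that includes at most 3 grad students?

Split by how many grad students are chosen (0 through 3).
Sum: C(7,0)·C(9,8) + C(7,1)·C(9,7) + C(7,2)·C(9,6) + C(7,3)·C(9,5) = 9 + 252 + 1764 + 4410 = 6435.

6435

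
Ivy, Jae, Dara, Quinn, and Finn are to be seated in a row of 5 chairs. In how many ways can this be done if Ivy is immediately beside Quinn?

Glue Ivy and Quinn into one block (2 internal orders), leaving 4 units to arrange in a row.
That gives 2 × 4! = 2 × 24 = 48.

48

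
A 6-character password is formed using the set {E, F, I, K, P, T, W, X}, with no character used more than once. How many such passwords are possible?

With no repetition, fill the 6 characters in order: 8 choices, then 7, down to 3.
8 × 7 × 6 × 5 × 4 × 3 = 20160.

20160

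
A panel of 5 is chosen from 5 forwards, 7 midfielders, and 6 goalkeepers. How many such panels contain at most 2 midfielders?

6237

Split by how many midfielders are chosen (0 through 2).
Sum: C(7,0)·C(11,5) + C(7,1)·C(11,4) + C(7,2)·C(11,3) = 462 + 2310 + 3465 = 6237.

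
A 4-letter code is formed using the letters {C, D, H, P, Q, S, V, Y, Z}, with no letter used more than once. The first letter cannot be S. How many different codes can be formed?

The first letter has 9−1 = 8 choices (anything except S).
The remaining 3 letters are filled from the other 8 symbols without repetition: 8 × 7 × 6 = 336.
Total: 8 × 336 = 2688.

2688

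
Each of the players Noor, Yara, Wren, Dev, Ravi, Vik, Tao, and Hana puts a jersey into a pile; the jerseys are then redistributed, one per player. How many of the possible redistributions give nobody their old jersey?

14833

This is the derangement count D_8: permutations of 8 items with no fixed point.
By inclusion–exclusion this is Σ_{j=0}^{8} (−1)^j C(8,j)·(8−j)!.
Computing: 40320 − 40320 + 20160 − 6720 + 1680 − 336 + 56 − 8 + 1 = 14833.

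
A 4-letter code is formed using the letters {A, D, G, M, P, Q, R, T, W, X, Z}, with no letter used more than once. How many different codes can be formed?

Choose and order 4 of the 11 symbols: the first letter has 11 options, the next 10, then 9, 8.
11 × 10 × 9 × 8 = 7920.

7920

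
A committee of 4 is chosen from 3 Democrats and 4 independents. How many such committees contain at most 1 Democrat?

Split by how many Democrats are chosen (0 through 1).
Sum: C(3,0)·C(4,4) + C(3,1)·C(4,3) = 1 + 12 = 13.

13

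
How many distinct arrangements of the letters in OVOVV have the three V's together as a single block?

Treat the 3 copies of V as a single block. The multiset to arrange is then {VVV, O, O}, 3 items in all.
That gives (3)!/(2!) = 3 arrangements.

3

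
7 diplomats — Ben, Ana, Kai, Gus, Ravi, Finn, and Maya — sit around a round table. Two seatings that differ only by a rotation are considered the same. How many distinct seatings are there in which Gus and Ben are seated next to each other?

Glue Gus and Ben into a block (2 internal orders). Seating 6 units around a circle gives (5)! arrangements.
So 2 × (5)! = 2 × 120 = 240.

240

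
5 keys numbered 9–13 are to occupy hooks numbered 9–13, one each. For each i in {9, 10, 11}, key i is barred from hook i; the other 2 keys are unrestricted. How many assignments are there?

64

Let Aᵢ (for i ∈ {9, 10, 11}) be the placements that put key i in its forbidden hook. Any j of these fix j positions, leaving (5−j)! ways to fill the rest, and there are C(3,j) ways to pick which j.
By inclusion–exclusion, the number of valid placements is Σ_{j=0}^{3} (−1)^j C(3,j)·(5−j)!.
Computing: 120 − 72 + 18 − 2 = 64.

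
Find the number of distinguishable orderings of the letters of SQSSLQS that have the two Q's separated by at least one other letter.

There are 7!/(4!·2!) = 105 arrangements of SQSSLQS in total.
If the two Q's are adjacent, glue them into one block, leaving 6 items to arrange: (6)!/(4!) = 30 ways.
Subtracting, 105 − 30 = 75 arrangements keep the Q's apart.

75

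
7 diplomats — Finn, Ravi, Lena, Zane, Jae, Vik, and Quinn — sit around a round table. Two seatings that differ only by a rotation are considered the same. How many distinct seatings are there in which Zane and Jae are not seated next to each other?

All circular seatings of 7 people number (6)! = 720.
Seatings with Zane beside Jae: treat them as a block with 2 internal orders, giving 2 × (5)! = 240.
Subtracting, 720 − 240 = 480.

480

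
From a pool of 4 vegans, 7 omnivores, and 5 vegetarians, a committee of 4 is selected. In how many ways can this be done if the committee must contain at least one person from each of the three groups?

910

With no constraint there are C(16,4) = 1820 possible selections.
Subtract selections that omit an entire group: no vegans → C(12,4) = 495; no omnivores → C(9,4) = 126; no vegetarians → C(11,4) = 330.
Add back selections omitting two groups (i.e. drawn from a single group): C(4,4) + C(7,4) + C(5,4) = 41.
By inclusion–exclusion: 1820 − 951 + 41 = 910.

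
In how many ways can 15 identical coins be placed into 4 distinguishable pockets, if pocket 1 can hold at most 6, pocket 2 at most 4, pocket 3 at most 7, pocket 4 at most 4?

Ignoring the caps, the number of non-negative solutions to x_1+…+x_4 = 15 is C(18,3) = 816.
Subtract solutions that violate a single cap (substitute x_i' = x_i − (cap_i+1)): x_1 ≥ 7 gives C(11,3) = 165; x_2 ≥ 5 gives C(13,3) = 286; x_3 ≥ 8 gives C(10,3) = 120; x_4 ≥ 5 gives C(13,3) = 286. Together 857.
Add back pairs where two caps are both exceeded: 20 + 1 + 20 + 10 + 56 + 10 = 117.
By inclusion–exclusion the count is 816 − 857 + 117 = 76.

76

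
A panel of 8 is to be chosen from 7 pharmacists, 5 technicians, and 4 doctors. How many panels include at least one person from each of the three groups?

12201

Total 8-person selections from all 16: C(16,8) = 12870.
Selections missing a whole group: no pharmacists → C(9,8) = 9; no technicians → C(11,8) = 165; no doctors → C(12,8) = 495.
Add back selections omitting two groups (i.e. drawn from a single group): C(7,8) + C(5,8) + C(4,8) = 0.
By inclusion–exclusion: 12870 − 669 + 0 = 12201.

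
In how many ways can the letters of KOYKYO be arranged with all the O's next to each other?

30

Treat the 2 copies of O as a single block. The multiset to arrange is then {OO, K, K, Y, Y}, 5 items in all.
That gives (5)!/(2!·2!) = 30 arrangements.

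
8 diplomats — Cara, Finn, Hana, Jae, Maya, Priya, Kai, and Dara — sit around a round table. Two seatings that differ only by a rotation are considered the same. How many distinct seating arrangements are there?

Seat Cara anywhere (absorbing the rotational symmetry), then permute the other 7: (7)! = 5040.

5040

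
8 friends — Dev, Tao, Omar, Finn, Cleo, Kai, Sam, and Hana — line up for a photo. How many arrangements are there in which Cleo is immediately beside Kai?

Treat {Cleo, Kai} as a single unit. There are 7 units to order, and the pair itself can be ordered 2 ways.
So the count is 2·(7)! = 10080.

10080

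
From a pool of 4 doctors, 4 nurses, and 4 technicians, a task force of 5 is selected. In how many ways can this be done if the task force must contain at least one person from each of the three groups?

With no constraint there are C(12,5) = 792 possible selections.
Subtract selections that omit an entire group: no doctors → C(8,5) = 56; no nurses → C(8,5) = 56; no technicians → C(8,5) = 56.
Add back selections omitting two groups (i.e. drawn from a single group): C(4,5) + C(4,5) + C(4,5) = 0.
By inclusion–exclusion: 792 − 168 + 0 = 624.

624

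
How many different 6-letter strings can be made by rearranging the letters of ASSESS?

Letter multiplicities in ASSESS: A×1, E×1, S×4.
Dividing 6! = 720 by 4! = 24 for the repeated letters gives 30.

30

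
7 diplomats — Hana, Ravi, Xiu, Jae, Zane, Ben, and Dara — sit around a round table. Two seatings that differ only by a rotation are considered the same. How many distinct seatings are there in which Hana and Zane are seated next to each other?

Glue Hana and Zane into a block (2 internal orders). Seating 6 units around a circle gives (5)! arrangements.
So 2 × (5)! = 2 × 120 = 240.

240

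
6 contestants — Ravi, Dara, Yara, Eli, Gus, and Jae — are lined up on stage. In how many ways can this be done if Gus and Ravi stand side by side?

Place the 4 others and the Gus-Ravi pair as 5 objects in a line; the pair has 2 internal arrangements.
That gives 2 × 5! = 2 × 120 = 240.

240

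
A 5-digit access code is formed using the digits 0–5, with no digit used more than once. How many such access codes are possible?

720

This is a permutation of 5 out of 6: P(6,5) = 6!/1!.
That product is 6 × 5 × 4 × 3 × 2 = 720.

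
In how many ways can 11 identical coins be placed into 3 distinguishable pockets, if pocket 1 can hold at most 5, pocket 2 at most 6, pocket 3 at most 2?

6

Ignoring the caps, the number of non-negative solutions to x_1+…+x_3 = 11 is C(13,2) = 78.
Subtract solutions that violate a single cap (substitute x_i' = x_i − (cap_i+1)): x_1 ≥ 6 gives C(7,2) = 21; x_2 ≥ 7 gives C(6,2) = 15; x_3 ≥ 3 gives C(10,2) = 45. Together 81.
Add back pairs where two caps are both exceeded: 0 + 6 + 3 = 9.
By inclusion–exclusion the count is 78 − 81 + 9 = 6.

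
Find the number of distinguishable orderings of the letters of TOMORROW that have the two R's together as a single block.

Treat the 2 copies of R as a single block. The multiset to arrange is then {RR, M, O, O, O, T, W}, 7 items in all.
That gives (7)!/(3!) = 840 arrangements.

840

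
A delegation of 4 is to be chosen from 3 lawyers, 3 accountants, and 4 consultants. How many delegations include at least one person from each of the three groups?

Total 4-person selections from all 10: C(10,4) = 210.
Selections missing a whole group: no lawyers → C(7,4) = 35; no accountants → C(7,4) = 35; no consultants → C(6,4) = 15.
Add back selections omitting two groups (i.e. drawn from a single group): C(3,4) + C(3,4) + C(4,4) = 1.
By inclusion–exclusion: 210 − 85 + 1 = 126.

126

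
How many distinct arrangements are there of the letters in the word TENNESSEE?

3780

TENNESSEE has 9 letters with E appearing 4 times, N appearing twice, and S appearing twice.
The number of distinct arrangements is 9!/(4!·2!·2!) = 362880/96 = 3780.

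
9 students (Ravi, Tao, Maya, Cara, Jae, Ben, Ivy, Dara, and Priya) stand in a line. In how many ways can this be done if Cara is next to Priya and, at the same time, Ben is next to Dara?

20160

Treat {Cara,Priya} as one block (2 orders) and {Ben,Dara} as another (2 orders).
That leaves 7 units to arrange: 2 × 2 × 7! = 4 × 5040 = 20160.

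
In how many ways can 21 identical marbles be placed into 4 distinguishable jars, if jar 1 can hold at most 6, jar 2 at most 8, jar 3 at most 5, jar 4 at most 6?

Ignoring the caps, the number of non-negative solutions to x_1+…+x_4 = 21 is C(24,3) = 2024.
Subtract solutions that violate a single cap (substitute x_i' = x_i − (cap_i+1)): x_1 ≥ 7 gives C(17,3) = 680; x_2 ≥ 9 gives C(15,3) = 455; x_3 ≥ 6 gives C(18,3) = 816; x_4 ≥ 7 gives C(17,3) = 680. Together 2631.
Add back pairs where two caps are both exceeded: 56 + 165 + 120 + 84 + 56 + 165 = 646.
Subtract triples: 0 + 0 + 4 + 0 = 4.
By inclusion–exclusion the count is 2024 − 2631 + 646 − 4 = 35.

35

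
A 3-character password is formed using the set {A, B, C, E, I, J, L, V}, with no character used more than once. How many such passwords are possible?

With no repetition, fill the 3 characters in order: 8 choices, then 7, down to 6.
8 × 7 × 6 = 336.

336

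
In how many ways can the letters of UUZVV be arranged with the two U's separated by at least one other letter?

There are 5!/(2!·2!) = 30 arrangements of UUZVV in total.
Arrangements with the U's together: treat UU as one letter, giving (4)!/(2!) = 12.
Subtracting, 30 − 12 = 18 arrangements keep the U's apart.

18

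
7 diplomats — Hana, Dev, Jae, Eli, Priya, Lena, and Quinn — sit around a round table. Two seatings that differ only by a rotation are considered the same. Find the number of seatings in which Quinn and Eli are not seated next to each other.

480

Without the restriction there are (6)! = 720 seatings.
Those with Quinn next to Eli: fuse the pair into one unit and seat 6 units around a circle — 2·(5)! = 240.
Subtracting, 720 − 240 = 480.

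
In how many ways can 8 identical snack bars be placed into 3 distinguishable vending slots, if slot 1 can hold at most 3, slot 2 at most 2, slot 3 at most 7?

Ignoring the caps, the number of non-negative solutions to x_1+…+x_3 = 8 is C(10,2) = 45.
Subtract solutions that violate a single cap (substitute x_i' = x_i − (cap_i+1)): x_1 ≥ 4 gives C(6,2) = 15; x_2 ≥ 3 gives C(7,2) = 21; x_3 ≥ 8 gives C(2,2) = 1. Together 37.
Add back pairs where two caps are both exceeded: 3 + 0 + 0 = 3.
By inclusion–exclusion the count is 45 − 37 + 3 = 11.

11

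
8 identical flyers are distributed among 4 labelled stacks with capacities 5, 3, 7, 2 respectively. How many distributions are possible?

Without the upper bounds there are C(11,3) = 165 ways to split 8 among 4 stacks.
Subtract solutions that violate a single cap (substitute x_i' = x_i − (cap_i+1)): x_1 ≥ 6 gives C(5,3) = 10; x_2 ≥ 4 gives C(7,3) = 35; x_3 ≥ 8 gives C(3,3) = 1; x_4 ≥ 3 gives C(8,3) = 56. Together 102.
Add back pairs where two caps are both exceeded: 0 + 0 + 0 + 0 + 4 + 0 = 4.
By inclusion–exclusion the count is 165 − 102 + 4 = 67.

67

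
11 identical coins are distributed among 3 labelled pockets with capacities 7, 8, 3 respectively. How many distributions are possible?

26

By stars and bars, unrestricted non-negative solutions to x_1+…+x_3 = 11 number C(11+2,2) = 78.
Subtract solutions that violate a single cap (substitute x_i' = x_i − (cap_i+1)): x_1 ≥ 8 gives C(5,2) = 10; x_2 ≥ 9 gives C(4,2) = 6; x_3 ≥ 4 gives C(9,2) = 36. Together 52.
No two caps can be exceeded simultaneously, so the pair terms are all 0.
By inclusion–exclusion the count is 78 − 52 + 0 = 26.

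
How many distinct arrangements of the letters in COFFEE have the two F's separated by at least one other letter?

120

Total arrangements of COFFEE: 6!/(2!·2!) = 180.
Arrangements with the F's together: treat FF as one letter, giving (5)!/(2!) = 60.
Subtracting, 180 − 60 = 120 arrangements keep the F's apart.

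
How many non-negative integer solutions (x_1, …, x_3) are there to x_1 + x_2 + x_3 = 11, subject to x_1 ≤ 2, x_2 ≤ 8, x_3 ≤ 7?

18

Ignoring the caps, the number of non-negative solutions to x_1+…+x_3 = 11 is C(13,2) = 78.
Subtract solutions that violate a single cap (substitute x_i' = x_i − (cap_i+1)): x_1 ≥ 3 gives C(10,2) = 45; x_2 ≥ 9 gives C(4,2) = 6; x_3 ≥ 8 gives C(5,2) = 10. Together 61.
Add back pairs where two caps are both exceeded: 0 + 1 + 0 = 1.
By inclusion–exclusion the count is 78 − 61 + 1 = 18.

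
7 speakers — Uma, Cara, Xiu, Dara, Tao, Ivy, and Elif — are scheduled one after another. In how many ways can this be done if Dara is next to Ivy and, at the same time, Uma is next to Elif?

Treat {Dara,Ivy} as one block (2 orders) and {Uma,Elif} as another (2 orders).
That leaves 5 units to arrange: 2 × 2 × 5! = 4 × 120 = 480.

480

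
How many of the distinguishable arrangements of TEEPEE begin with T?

5

With the first slot taken by T, it remains to arrange the other 5 letters (EEPEE).
Those 5 letters have E appearing 4 times, giving (5)!/(4!) = 5.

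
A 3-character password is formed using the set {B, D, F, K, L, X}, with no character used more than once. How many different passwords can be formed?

120

Choose and order 3 of the 6 symbols: the first character has 6 options, the next 5, then 4.
6 × 5 × 4 = 120.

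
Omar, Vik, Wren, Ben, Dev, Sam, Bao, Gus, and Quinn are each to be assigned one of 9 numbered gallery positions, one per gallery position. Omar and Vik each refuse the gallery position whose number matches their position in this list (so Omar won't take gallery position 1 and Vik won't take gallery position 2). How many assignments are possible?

287280

Let Aᵢ (for i ∈ {1, 2}) be the placements that put person i in their forbidden gallery position. Any j of these fix j positions, leaving (9−j)! ways to fill the rest, and there are C(2,j) ways to pick which j.
By inclusion–exclusion, the number of valid placements is Σ_{j=0}^{2} (−1)^j C(2,j)·(9−j)!.
Computing: 362880 − 80640 + 5040 = 287280.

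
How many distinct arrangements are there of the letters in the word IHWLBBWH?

Letter multiplicities in IHWLBBWH: B×2, H×2, I×1, L×1, W×2.
So there are 8! / (2!·2!·2!) = 5040 distinguishable arrangements.

5040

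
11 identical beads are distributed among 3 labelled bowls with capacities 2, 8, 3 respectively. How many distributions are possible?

Without the upper bounds there are C(13,2) = 78 ways to split 11 among 3 bowls.
Subtract solutions that violate a single cap (substitute x_i' = x_i − (cap_i+1)): x_1 ≥ 3 gives C(10,2) = 45; x_2 ≥ 9 gives C(4,2) = 6; x_3 ≥ 4 gives C(9,2) = 36. Together 87.
Add back pairs where two caps are both exceeded: 0 + 15 + 0 = 15.
By inclusion–exclusion the count is 78 − 87 + 15 = 6.

6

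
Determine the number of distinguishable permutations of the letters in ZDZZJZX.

Letter multiplicities in ZDZZJZX: D×1, J×1, X×1, Z×4.
The number of distinct arrangements is 7!/(4!) = 5040/24 = 210.

210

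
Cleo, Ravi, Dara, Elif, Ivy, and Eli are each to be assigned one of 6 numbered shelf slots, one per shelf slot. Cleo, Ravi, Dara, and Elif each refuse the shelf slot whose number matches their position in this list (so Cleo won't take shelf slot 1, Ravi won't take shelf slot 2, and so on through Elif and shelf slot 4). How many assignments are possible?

Let Aᵢ (for 1 ≤ i ≤ 4) be the placements that put person i in their forbidden shelf slot. Any j of these fix j positions, leaving (6−j)! ways to fill the rest, and there are C(4,j) ways to pick which j.
By inclusion–exclusion, the number of valid placements is Σ_{j=0}^{4} (−1)^j C(4,j)·(6−j)!.
Computing: 720 − 480 + 144 − 24 + 2 = 362.

362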